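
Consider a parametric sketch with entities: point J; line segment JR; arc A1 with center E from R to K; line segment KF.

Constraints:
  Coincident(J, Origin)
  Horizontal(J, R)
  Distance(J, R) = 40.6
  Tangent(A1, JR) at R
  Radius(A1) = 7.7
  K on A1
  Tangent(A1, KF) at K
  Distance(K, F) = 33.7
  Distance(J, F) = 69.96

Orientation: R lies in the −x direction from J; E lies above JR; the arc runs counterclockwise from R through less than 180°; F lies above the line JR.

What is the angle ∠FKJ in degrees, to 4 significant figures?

156.9°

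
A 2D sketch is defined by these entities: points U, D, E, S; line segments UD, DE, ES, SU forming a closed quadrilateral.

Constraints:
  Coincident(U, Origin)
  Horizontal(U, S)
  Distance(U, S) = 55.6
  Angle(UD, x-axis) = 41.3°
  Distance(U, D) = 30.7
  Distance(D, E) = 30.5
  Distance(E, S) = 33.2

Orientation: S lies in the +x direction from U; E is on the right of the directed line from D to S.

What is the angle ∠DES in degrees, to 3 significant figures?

73.8°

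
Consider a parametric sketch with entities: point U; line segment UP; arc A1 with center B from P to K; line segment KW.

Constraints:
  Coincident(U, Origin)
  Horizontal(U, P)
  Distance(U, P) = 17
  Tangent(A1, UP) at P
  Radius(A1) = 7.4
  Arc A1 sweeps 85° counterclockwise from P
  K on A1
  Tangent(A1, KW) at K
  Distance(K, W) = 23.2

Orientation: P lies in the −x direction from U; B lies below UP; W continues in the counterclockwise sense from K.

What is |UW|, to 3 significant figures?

39.9

On A1, P sits at bearing 90° from B; an 85° counterclockwise sweep puts K at bearing 175°, so K = B + 7.4·(cos 175°, sin 175°) = (-24.4, -6.76). Tangency of A1 to KW means the radius BK is perpendicular to KW, so KW runs along (−sin 175°, cos 175°); with |KW| = 23.2, W = (-26.4, -29.9). Then |UW| = |W − U| = 39.9.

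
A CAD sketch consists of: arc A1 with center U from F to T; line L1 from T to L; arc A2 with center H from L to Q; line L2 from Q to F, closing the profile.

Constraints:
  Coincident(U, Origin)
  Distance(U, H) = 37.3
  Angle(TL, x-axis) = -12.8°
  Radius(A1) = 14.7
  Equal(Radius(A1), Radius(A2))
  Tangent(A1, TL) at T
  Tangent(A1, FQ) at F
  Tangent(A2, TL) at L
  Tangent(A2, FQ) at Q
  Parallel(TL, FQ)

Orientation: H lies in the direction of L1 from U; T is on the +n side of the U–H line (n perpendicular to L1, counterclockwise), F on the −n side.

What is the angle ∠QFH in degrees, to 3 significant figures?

21.5°

The slot axis is L1's direction at -12.8°, so u = (cos -12.8°, sin -12.8°) = (0.975, -0.222) and n = (−sin -12.8°, cos -12.8°) = (0.222, 0.975). U is at the origin and H lies 37.3 along u from U, so H = 37.3·u = (36.4, -8.26). Tangency of A1 to both parallel lines with radius 14.7 puts T and F at U ± 14.7·n: T = (3.26, 14.3), F = (-3.26, -14.3). Equal radii place L and Q the same way about H: L = H + 14.7·n = (39.6, 6.07), Q = H − 14.7·n = (33.1, -22.6). Then cos ∠QFH = FQ·FH / (|FQ||FH|), giving 21.5°.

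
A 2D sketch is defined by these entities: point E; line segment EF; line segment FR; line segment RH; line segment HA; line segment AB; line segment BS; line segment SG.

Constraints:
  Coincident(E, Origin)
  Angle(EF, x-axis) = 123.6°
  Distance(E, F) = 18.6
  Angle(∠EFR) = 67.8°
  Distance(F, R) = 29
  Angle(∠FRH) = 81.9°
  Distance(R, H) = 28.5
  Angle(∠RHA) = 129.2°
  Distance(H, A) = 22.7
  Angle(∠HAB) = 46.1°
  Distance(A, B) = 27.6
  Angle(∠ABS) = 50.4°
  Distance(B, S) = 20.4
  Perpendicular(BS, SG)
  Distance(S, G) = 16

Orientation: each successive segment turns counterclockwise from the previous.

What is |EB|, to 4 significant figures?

6.250

∠RHA = 129.2° gives HA at 24.70° from the x-axis; with |HA| = 22.7, A = (19.62, -11.55). ∠HAB = 46.1° gives AB at 158.6° from the x-axis; with |AB| = 27.6, B = (-6.074, -1.475). Then |EB| = |B − E| = 6.250.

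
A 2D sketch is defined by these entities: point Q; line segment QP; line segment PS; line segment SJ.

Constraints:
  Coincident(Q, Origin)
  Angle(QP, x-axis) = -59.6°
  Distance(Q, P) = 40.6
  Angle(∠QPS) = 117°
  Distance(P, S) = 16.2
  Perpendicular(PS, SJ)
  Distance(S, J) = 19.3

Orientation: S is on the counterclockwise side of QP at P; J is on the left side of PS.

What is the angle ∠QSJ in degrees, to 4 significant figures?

43.75°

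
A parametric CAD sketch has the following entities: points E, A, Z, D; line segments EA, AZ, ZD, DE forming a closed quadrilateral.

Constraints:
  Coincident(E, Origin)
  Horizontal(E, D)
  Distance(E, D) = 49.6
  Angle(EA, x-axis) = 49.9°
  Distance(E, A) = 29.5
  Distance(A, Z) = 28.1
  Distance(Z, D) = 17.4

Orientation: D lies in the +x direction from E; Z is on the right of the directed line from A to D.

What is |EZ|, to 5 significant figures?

32.409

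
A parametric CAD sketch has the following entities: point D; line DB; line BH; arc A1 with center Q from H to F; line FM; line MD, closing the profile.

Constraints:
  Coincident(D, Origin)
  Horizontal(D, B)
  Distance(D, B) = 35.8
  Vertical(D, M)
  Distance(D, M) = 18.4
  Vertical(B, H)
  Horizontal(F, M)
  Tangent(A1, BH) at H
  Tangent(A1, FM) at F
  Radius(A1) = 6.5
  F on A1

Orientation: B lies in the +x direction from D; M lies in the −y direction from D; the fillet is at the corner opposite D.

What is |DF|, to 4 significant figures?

34.60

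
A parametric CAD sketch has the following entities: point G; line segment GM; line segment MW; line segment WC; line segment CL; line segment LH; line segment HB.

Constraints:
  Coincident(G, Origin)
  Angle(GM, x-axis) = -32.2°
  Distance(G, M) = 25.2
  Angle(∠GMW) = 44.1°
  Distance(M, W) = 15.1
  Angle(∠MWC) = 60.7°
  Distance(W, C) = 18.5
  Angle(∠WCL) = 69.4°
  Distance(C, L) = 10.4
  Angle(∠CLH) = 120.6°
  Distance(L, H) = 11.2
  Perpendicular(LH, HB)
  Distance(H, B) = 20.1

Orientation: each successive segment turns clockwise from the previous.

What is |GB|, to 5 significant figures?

13.853

G is at the origin; GM runs at -32.2° with length 25.2, so M = (21.324, -13.428). ∠GMW = 44.1° gives MW at -168.10° from the x-axis; with |MW| = 15.1, W = (6.5486, -16.542). ∠MWC = 60.7° gives WC at 72.600° from the x-axis; with |WC| = 18.5, C = (12.081, 1.1113). ∠WCL = 69.4° gives CL at -38.000° from the x-axis; with |CL| = 10.4, L = (20.276, -5.2916). ∠CLH = 120.6° gives LH at -97.400° from the x-axis; with |LH| = 11.2, H = (18.834, -16.398). LH ⟂ HB, so HB runs at 172.60°; with |HB| = 20.1, B = (-1.0990, -13.810). Then |GB| = |B − G| = 13.853.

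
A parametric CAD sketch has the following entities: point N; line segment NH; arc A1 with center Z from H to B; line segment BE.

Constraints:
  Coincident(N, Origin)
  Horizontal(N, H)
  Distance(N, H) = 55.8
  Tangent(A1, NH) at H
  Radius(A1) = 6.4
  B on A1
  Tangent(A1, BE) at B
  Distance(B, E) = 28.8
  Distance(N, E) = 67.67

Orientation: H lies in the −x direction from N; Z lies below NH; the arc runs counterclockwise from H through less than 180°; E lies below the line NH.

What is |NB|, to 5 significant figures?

62.558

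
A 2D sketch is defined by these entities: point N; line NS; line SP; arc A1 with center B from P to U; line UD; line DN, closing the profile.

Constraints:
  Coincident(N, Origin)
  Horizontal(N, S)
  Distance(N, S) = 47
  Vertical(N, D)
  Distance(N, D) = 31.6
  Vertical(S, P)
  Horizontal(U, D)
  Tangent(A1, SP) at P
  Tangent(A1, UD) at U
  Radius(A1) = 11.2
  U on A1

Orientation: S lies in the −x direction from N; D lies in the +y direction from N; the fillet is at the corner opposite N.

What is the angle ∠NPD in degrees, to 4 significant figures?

36.87°

N is at the origin; NS is horizontal with |NS| = 47.0 and S on the −x side, so S = (-47.00, 0.000). ND is vertical with |ND| = 31.6 and D on the +y side, so D = (0.000, 31.60). The virtual corner opposite N is at (-47.00, 31.60). A1 meets SP tangentially, so BP is at right angles to SP and A1 meets UD tangentially, so BU is at right angles to UD, with radius 11.2, so the center B sits 11.2 in from both sides at B = (-35.80, 20.40). That places the tangent points at P = (-47.00, 20.40) on SP and U = (-35.80, 31.60) on UD. Then cos ∠NPD = PN·PD / (|PN||PD|), giving 36.87°.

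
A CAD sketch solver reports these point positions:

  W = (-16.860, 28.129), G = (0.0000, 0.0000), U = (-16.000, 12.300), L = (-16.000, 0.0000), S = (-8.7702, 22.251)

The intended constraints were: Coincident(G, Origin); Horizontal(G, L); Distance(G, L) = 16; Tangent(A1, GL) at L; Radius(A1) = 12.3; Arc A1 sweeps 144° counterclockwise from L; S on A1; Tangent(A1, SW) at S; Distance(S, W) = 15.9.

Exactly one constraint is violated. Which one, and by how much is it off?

Distance(S, W) = 15.9 — off by 5.90.

G = (0.00, 0.00) ✓; G.y = 0.00, L.y = 0.00 ✓; |GL| = 16.00 ✓; ∠(UL, LG) = 90.00° ✓; |UL| = 12.30 ✓; bearing(U→S) − bearing(U→L) = 144.0° ✓; |US| = 12.30 ✓; ∠(US, SW) = 90.00° ✓; |SW| = 10.00 ✗.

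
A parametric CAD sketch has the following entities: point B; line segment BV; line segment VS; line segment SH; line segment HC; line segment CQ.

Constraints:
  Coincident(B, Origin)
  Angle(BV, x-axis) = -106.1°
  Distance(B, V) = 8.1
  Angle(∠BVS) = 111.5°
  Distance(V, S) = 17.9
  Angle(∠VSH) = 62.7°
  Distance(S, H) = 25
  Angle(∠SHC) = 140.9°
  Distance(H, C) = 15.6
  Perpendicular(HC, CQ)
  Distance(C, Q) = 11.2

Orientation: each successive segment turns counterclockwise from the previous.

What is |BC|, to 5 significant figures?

21.489

B is at the origin; BV runs at -106.1° with length 8.1, so V = (-2.2462, -7.7823). ∠BVS = 111.5° gives VS at -37.600° from the x-axis; with |VS| = 17.9, S = (11.936, -18.704). ∠VSH = 62.7° gives SH at 79.700° from the x-axis; with |SH| = 25.0, H = (16.406, 5.8932). ∠SHC = 140.9° gives HC at 118.80° from the x-axis; with |HC| = 15.6, C = (8.8904, 19.564). Then |BC| = |C − B| = 21.489.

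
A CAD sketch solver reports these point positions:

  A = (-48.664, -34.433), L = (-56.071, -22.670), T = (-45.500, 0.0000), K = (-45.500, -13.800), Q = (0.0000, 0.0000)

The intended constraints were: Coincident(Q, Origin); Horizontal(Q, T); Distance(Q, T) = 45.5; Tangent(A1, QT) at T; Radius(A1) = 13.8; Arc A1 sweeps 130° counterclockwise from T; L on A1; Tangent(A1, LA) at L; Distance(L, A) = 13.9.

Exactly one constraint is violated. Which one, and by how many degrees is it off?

Tangent(A1, LA) at L — off by 7.80°.

Q = (0.00, 0.00) ✓; Q.y = 0.00, T.y = 0.00 ✓; |QT| = 45.50 ✓; ∠(KT, TQ) = 90.00° ✓; |KT| = 13.80 ✓; bearing(K→L) − bearing(K→T) = 130.0° ✓; |KL| = 13.80 ✓; ∠(KL, LA) = 97.80° ✗; |LA| = 13.90 ✓.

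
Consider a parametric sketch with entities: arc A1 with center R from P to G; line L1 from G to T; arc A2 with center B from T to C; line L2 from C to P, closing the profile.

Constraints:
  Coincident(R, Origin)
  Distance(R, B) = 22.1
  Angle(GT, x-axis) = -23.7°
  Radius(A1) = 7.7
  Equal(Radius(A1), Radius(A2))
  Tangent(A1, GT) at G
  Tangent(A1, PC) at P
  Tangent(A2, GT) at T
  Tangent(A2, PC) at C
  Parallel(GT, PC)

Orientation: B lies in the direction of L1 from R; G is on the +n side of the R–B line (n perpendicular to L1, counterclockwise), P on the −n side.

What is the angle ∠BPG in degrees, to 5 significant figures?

70.791°

R is at the origin and B lies 22.1 along u from R, so B = 22.1·u = (20.236, -8.8830). Tangency of A1 to both parallel lines with radius 7.7 puts G and P at R ± 7.7·n: G = (3.0950, 7.0506), P = (-3.0950, -7.0506). Then cos ∠BPG = PB·PG / (|PB||PG|), giving 70.791°.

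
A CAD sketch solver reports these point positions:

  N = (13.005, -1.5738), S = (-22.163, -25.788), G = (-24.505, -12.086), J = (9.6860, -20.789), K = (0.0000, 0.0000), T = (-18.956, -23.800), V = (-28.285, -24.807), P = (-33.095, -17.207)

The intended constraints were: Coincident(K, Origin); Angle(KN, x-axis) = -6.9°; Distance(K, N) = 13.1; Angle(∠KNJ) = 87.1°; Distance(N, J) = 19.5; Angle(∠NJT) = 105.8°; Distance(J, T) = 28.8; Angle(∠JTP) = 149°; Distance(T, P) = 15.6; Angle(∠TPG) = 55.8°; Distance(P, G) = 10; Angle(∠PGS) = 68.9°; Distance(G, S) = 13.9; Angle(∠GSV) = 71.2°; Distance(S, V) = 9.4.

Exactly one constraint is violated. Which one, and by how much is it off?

Distance(S, V) = 9.4 — off by 3.20.

K = (0.00, 0.00) ✓; KN at -6.900° ✓; |KN| = 13.10 ✓; ∠KNJ = 87.10° ✓; |NJ| = 19.50 ✓; ∠NJT = 105.8° ✓; |JT| = 28.80 ✓; ∠JTP = 149.0° ✓; |TP| = 15.60 ✓; ∠TPG = 55.80° ✓; |PG| = 10.00 ✓; ∠PGS = 68.90° ✓; |GS| = 13.90 ✓; ∠GSV = 71.20° ✓; |SV| = 6.200 ✗.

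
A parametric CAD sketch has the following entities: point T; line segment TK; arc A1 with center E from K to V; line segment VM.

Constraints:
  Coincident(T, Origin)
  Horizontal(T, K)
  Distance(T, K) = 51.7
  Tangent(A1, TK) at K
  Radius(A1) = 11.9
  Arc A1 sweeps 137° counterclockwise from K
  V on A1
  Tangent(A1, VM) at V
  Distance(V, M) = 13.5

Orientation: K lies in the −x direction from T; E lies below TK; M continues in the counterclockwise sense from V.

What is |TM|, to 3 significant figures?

58.2

T is at the origin; TK is horizontal with |TK| = 51.7 and K on the −x side, so K = (-51.7, 0.00). A1 meets TK tangentially, so EK is at right angles to TK, so E = K + (0, -11.9) = (-51.7, -11.9). On A1, K sits at bearing 90° from E; a 137° counterclockwise sweep puts V at bearing 227°, so V = E + 11.9·(cos 227°, sin 227°) = (-59.8, -20.6). The tangent condition forces EV to be normal to VM, so VM runs along (−sin 227°, cos 227°); with |VM| = 13.5, M = (-49.9, -29.8). Then |TM| = |M − T| = 58.2.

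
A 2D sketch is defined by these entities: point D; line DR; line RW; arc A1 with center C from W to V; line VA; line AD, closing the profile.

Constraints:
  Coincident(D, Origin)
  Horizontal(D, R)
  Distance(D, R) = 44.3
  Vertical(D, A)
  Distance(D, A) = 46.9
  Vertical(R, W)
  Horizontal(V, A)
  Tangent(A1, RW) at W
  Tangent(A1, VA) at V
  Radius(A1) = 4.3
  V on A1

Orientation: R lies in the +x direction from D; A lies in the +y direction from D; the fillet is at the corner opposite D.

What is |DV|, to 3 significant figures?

61.6

The virtual corner opposite D is at (44.3, 46.9). Tangency of A1 to RW means the radius CW is perpendicular to RW and the tangent condition forces CV to be normal to VA, with radius 4.3, so the center C sits 4.3 in from both sides at C = (40.0, 42.6). That places the tangent points at W = (44.3, 42.6) on RW and V = (40.0, 46.9) on VA. Then |DV| = |V − D| = 61.6.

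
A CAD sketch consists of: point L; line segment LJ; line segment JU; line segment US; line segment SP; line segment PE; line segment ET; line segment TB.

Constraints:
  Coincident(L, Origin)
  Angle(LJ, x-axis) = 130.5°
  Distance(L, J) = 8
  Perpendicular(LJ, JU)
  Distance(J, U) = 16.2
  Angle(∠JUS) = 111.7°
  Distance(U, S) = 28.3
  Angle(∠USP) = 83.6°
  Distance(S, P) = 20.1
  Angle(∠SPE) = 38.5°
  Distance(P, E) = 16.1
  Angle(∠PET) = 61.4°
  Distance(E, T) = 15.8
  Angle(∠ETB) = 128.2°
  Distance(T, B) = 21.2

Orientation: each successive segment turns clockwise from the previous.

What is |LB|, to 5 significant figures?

46.045

L is at the origin; LJ runs at 130.5° with length 8.0, so J = (-5.1956, 6.0832). LJ ⟂ JU, so JU runs at 40.500°; with |JU| = 16.2, U = (7.1230, 16.604). ∠JUS = 111.7° gives US at -27.800° from the x-axis; with |US| = 28.3, S = (32.157, 3.4056). ∠USP = 83.6° gives SP at -124.20° from the x-axis; with |SP| = 20.1, P = (20.859, -13.219). ∠SPE = 38.5° gives PE at 94.300° from the x-axis; with |PE| = 16.1, E = (19.652, 2.8359). ∠PET = 61.4° gives ET at -24.300° from the x-axis; with |ET| = 15.8, T = (34.052, -3.6660). ∠ETB = 128.2° gives TB at -76.100° from the x-axis; with |TB| = 21.2, B = (39.145, -24.245). Then |LB| = |B − L| = 46.045.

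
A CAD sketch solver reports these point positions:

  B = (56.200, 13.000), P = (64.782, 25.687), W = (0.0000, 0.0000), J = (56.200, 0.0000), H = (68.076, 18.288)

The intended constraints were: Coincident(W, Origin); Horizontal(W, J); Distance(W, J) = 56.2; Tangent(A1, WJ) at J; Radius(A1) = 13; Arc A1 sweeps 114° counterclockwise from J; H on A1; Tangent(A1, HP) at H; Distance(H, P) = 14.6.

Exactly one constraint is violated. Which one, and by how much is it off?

Distance(H, P) = 14.6 — off by 6.50.

W = (0.00, 0.00) ✓; W.y = 0.00, J.y = 0.00 ✓; |WJ| = 56.20 ✓; ∠(BJ, JW) = 90.00° ✓; |BJ| = 13.00 ✓; bearing(B→H) − bearing(B→J) = 114.0° ✓; |BH| = 13.00 ✓; ∠(BH, HP) = 90.00° ✓; |HP| = 8.099 ✗.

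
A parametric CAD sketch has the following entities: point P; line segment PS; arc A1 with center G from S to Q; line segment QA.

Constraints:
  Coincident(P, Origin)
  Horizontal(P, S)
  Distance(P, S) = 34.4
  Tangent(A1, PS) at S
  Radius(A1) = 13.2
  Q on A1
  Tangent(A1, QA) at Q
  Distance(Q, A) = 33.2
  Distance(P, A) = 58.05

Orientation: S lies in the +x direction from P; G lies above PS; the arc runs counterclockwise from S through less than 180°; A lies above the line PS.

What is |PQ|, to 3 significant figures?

50.0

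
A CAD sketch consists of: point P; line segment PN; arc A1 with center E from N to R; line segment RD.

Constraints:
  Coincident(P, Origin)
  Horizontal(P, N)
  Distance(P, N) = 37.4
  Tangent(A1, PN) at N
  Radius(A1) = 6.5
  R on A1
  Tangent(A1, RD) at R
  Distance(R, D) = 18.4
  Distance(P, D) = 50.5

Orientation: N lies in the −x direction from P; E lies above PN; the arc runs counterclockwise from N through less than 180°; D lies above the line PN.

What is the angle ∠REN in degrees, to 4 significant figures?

129.0°

Checks: |PN| = 37.40 ✓; |EN| = 6.500 ✓; |ER| = 6.500 ✓; ∠(ER, RD) = 90.00° ✓; |RD| = 18.40 ✓; |PD| = 50.50 ✓.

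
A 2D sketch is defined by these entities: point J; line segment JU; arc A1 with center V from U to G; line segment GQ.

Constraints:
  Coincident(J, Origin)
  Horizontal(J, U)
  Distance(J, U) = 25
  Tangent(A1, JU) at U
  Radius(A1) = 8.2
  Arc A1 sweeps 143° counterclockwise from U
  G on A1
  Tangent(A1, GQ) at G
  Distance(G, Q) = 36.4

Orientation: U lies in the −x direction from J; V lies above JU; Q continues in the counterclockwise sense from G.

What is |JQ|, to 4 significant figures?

61.30

On A1, U sits at bearing -90° from V; a 143° counterclockwise sweep puts G at bearing 53°, so G = V + 8.2·(cos 53°, sin 53°) = (-20.07, 14.75). The tangent condition forces VG to be normal to GQ, so GQ runs along (−sin 53°, cos 53°); with |GQ| = 36.4, Q = (-49.14, 36.65). Then |JQ| = |Q − J| = 61.30.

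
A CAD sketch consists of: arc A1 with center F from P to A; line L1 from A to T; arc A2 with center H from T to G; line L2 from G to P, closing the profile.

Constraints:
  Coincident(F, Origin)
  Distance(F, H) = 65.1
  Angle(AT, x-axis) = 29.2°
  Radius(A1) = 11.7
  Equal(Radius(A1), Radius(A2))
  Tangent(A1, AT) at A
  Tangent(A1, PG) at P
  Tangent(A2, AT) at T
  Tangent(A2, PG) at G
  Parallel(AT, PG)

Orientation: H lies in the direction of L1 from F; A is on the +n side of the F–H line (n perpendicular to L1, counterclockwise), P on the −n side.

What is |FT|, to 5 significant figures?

66.143

Tangency of A1 to both parallel lines with radius 11.7 puts A and P at F ± 11.7·n: A = (-5.7080, 10.213), P = (5.7080, -10.213). Equal radii place T and G the same way about H: T = H + 11.7·n = (51.119, 41.973), G = H − 11.7·n = (62.535, 21.546). Then |FT| = |T − F| = 66.143.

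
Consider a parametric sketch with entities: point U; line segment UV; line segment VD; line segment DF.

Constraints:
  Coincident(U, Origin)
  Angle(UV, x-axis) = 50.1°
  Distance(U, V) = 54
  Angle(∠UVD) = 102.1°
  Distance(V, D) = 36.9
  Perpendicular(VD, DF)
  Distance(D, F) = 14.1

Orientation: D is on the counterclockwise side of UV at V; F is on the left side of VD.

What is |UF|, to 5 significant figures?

61.829

U is at the origin; UV runs at 50.1° with length 54.0, so V = 54.0·(cos 50.1°, sin 50.1°) = (34.638, 41.427). ∠UVD = 102.1°, so VD runs at 50.1° + (180° − 102.1°) = 128.00° from the x-axis; with |VD| = 36.9, D = V + 36.9·(cos 128.00°, sin 128.00°) = (11.920, 70.505). VD is perpendicular to DF; with |DF| = 14.1 on the left of VD, F = D + 14.1·(-0.78801, -0.61566) = (0.80942, 61.824). Then |UF| = |F − U| = 61.829.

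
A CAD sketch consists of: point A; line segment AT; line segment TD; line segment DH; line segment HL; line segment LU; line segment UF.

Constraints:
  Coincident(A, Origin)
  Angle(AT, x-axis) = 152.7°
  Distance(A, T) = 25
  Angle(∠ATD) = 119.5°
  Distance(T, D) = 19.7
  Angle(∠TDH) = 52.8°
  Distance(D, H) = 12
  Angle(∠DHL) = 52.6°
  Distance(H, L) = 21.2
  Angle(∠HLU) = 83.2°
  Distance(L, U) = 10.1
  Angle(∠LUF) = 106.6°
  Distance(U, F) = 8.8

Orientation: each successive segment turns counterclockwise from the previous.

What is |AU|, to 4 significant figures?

44.87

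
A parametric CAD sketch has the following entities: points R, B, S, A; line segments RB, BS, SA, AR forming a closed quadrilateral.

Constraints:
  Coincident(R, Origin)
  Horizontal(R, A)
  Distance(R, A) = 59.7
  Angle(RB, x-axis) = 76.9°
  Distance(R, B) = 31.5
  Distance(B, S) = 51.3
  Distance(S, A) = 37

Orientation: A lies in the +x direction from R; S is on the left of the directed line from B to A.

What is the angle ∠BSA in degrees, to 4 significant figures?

85.52°

Checks: |BS| = 51.30 ✓; |SA| = 37.00 ✓.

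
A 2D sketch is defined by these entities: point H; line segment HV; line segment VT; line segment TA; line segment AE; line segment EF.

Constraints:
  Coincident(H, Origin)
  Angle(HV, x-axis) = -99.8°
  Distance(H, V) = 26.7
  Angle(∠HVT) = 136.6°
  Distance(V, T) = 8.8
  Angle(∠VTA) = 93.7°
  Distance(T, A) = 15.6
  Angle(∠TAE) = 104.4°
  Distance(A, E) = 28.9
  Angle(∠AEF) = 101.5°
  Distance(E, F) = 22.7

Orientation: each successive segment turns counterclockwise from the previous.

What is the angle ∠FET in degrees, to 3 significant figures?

76.8°

∠TAE = 104.4° gives AE at 106° from the x-axis; with |AE| = 28.9, E = (6.13, 1.99). ∠AEF = 101.5° gives EF at -176° from the x-axis; with |EF| = 22.7, F = (-16.5, 0.402). Then cos ∠FET = EF·ET / (|EF||ET|), giving 76.8°.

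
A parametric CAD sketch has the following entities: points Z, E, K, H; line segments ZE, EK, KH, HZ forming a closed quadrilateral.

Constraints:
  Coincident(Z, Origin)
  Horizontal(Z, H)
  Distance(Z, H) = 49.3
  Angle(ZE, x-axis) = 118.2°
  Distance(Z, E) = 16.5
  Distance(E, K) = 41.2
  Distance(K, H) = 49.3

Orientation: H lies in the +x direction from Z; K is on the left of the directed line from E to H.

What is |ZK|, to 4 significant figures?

47.74

Checks: |EK| = 41.20 ✓; |KH| = 49.30 ✓.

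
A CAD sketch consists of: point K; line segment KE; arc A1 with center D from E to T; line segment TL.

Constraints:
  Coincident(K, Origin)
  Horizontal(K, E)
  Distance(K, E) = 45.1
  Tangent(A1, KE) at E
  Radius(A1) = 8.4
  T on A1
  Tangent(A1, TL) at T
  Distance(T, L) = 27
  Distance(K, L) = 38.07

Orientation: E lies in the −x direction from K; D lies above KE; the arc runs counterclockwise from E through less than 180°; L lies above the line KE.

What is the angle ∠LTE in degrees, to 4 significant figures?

148.7°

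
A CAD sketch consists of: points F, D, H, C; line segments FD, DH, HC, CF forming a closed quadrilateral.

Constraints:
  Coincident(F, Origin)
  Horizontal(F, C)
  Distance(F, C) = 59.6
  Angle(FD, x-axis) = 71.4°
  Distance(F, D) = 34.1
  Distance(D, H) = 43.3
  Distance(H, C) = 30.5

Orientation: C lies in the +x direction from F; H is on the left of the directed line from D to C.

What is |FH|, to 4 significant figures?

61.88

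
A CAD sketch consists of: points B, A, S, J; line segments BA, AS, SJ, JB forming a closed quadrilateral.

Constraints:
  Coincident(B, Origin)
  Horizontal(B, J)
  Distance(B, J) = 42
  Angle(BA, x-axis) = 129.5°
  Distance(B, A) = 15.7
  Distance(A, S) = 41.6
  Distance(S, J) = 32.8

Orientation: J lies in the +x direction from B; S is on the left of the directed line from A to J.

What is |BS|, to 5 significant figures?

40.563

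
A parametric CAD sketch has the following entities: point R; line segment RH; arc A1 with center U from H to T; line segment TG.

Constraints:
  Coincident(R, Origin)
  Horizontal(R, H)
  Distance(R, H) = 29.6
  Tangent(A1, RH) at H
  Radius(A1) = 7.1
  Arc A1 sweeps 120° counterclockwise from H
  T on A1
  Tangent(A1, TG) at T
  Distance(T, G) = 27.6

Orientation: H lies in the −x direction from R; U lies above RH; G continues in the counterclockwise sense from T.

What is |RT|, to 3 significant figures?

25.8

R is at the origin; RH is horizontal with |RH| = 29.6 and H on the −x side, so H = (-29.6, 0.00). Since A1 is tangent to RH there, UH ⟂ RH, so U = H + (0, 7.1) = (-29.6, 7.10). On A1, H sits at bearing -90° from U; a 120° counterclockwise sweep puts T at bearing 30°, so T = U + 7.1·(cos 30°, sin 30°) = (-23.5, 10.6). Then |RT| = |T − R| = 25.8.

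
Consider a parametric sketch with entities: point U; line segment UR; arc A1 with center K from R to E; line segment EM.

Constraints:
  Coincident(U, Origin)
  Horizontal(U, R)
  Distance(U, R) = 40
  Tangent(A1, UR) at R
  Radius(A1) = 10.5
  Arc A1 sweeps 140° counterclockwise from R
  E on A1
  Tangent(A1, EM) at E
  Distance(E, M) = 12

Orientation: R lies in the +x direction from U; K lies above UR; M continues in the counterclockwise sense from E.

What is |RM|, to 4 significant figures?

26.37

U is at the origin; U and R share the same y with |UR| = 40.0 and R on the +x side, so R = (40.00, 0.000). Since A1 is tangent to UR there, KR ⟂ UR, so K = R + (0, 10.5) = (40.00, 10.50). On A1, R sits at bearing -90° from K; a 140° counterclockwise sweep puts E at bearing 50°, so E = K + 10.5·(cos 50°, sin 50°) = (46.75, 18.54). The tangent condition forces KE to be normal to EM, so EM runs along (−sin 50°, cos 50°); with |EM| = 12.0, M = (37.56, 26.26). Then |RM| = |M − R| = 26.37.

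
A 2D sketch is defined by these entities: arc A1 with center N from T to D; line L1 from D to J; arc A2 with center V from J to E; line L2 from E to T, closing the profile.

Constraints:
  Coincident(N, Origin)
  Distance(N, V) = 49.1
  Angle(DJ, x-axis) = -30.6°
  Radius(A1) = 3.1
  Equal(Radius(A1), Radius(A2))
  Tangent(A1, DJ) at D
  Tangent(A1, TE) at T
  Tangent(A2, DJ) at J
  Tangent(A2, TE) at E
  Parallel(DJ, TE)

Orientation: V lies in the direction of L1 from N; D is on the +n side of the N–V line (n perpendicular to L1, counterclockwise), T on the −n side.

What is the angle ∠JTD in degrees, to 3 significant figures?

82.8°

The slot axis is L1's direction at -30.6°, so u = (cos -30.6°, sin -30.6°) = (0.861, -0.509) and n = (−sin -30.6°, cos -30.6°) = (0.509, 0.861). N is at the origin and V lies 49.1 along u from N, so V = 49.1·u = (42.3, -25.0). Tangency of A1 to both parallel lines with radius 3.1 puts D and T at N ± 3.1·n: D = (1.58, 2.67), T = (-1.58, -2.67). Equal radii place J and E the same way about V: J = V + 3.1·n = (43.8, -22.3), E = V − 3.1·n = (40.7, -27.7). Then cos ∠JTD = TJ·TD / (|TJ||TD|), giving 82.8°.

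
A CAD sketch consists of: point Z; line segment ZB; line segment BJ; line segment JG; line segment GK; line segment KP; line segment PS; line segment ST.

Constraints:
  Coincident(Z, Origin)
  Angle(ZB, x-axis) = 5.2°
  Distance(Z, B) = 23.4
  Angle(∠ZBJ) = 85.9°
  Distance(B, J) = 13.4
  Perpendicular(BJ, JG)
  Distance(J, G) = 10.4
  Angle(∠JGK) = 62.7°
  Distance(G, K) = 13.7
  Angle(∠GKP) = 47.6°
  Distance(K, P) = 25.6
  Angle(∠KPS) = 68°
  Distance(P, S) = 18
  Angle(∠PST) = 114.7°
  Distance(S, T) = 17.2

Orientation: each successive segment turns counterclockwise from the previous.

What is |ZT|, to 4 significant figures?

7.956

∠KPS = 68.0° gives PS at -169.0° from the x-axis; with |PS| = 18.0, S = (6.259, 24.36). ∠PST = 114.7° gives ST at -103.7° from the x-axis; with |ST| = 17.2, T = (2.185, 7.650). Then |ZT| = |T − Z| = 7.956.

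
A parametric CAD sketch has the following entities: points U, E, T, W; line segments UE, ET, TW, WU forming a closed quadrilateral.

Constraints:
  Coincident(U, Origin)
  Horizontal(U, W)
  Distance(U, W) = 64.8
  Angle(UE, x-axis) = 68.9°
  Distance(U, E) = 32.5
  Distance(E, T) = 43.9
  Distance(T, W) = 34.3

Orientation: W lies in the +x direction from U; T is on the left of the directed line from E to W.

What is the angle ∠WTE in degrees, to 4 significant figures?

102.2°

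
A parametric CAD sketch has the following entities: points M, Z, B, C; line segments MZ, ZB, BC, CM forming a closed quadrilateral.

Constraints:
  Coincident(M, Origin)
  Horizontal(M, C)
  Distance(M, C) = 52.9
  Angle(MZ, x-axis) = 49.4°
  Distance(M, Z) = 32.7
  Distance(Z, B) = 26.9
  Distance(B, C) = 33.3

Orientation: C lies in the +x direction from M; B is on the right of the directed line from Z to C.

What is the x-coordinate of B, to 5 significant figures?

19.662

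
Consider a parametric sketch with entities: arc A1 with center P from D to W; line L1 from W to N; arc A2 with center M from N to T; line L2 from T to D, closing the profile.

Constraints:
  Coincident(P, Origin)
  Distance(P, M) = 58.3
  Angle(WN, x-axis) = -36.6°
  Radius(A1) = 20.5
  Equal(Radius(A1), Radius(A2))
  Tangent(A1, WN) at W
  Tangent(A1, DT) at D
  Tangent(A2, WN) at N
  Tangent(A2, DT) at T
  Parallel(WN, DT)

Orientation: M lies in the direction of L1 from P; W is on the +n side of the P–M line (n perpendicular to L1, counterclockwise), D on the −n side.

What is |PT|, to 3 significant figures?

61.8

The slot axis is L1's direction at -36.6°, so u = (cos -36.6°, sin -36.6°) = (0.803, -0.596) and n = (−sin -36.6°, cos -36.6°) = (0.596, 0.803). P is at the origin and M lies 58.3 along u from P, so M = 58.3·u = (46.8, -34.8). Tangency of A1 to both parallel lines with radius 20.5 puts W and D at P ± 20.5·n: W = (12.2, 16.5), D = (-12.2, -16.5). Equal radii place N and T the same way about M: N = M + 20.5·n = (59.0, -18.3), T = M − 20.5·n = (34.6, -51.2). Then |PT| = |T − P| = 61.8.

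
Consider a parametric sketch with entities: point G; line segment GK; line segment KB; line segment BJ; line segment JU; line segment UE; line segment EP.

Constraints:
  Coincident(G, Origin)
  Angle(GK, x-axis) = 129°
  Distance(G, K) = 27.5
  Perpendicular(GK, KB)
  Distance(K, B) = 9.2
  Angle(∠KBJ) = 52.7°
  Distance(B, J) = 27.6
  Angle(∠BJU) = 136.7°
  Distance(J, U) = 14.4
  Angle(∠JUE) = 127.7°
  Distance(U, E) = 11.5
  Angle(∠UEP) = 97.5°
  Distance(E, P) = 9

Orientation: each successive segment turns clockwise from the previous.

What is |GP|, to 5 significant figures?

30.970

G is at the origin; GK runs at 129.0° with length 27.5, so K = (-17.306, 21.372). GK is perpendicular to KB, so KB runs at 39.000°; with |KB| = 9.2, B = (-10.157, 27.161). ∠KBJ = 52.7° gives BJ at -88.300° from the x-axis; with |BJ| = 27.6, J = (-9.3378, -0.42659). ∠BJU = 136.7° gives JU at -131.60° from the x-axis; with |JU| = 14.4, U = (-18.898, -11.195). ∠JUE = 127.7° gives UE at 176.10° from the x-axis; with |UE| = 11.5, E = (-30.372, -10.413). ∠UEP = 97.5° gives EP at 93.600° from the x-axis; with |EP| = 9.0, P = (-30.937, -1.4305). Then |GP| = |P − G| = 30.970.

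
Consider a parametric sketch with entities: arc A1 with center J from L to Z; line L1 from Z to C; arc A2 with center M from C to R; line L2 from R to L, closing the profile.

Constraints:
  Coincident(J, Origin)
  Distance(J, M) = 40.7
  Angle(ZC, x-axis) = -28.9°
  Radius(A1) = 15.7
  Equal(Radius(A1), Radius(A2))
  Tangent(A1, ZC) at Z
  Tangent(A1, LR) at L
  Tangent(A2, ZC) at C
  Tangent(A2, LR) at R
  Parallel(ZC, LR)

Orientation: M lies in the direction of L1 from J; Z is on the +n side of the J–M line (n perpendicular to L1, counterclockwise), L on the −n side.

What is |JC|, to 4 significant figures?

43.62

The slot axis is L1's direction at -28.9°, so u = (cos -28.9°, sin -28.9°) = (0.8755, -0.4833) and n = (−sin -28.9°, cos -28.9°) = (0.4833, 0.8755). J is at the origin and M lies 40.7 along u from J, so M = 40.7·u = (35.63, -19.67). Tangency of A1 to both parallel lines with radius 15.7 puts Z and L at J ± 15.7·n: Z = (7.588, 13.74), L = (-7.588, -13.74). Equal radii place C and R the same way about M: C = M + 15.7·n = (43.22, -5.925), R = M − 15.7·n = (28.04, -33.41). Then |JC| = |C − J| = 43.62.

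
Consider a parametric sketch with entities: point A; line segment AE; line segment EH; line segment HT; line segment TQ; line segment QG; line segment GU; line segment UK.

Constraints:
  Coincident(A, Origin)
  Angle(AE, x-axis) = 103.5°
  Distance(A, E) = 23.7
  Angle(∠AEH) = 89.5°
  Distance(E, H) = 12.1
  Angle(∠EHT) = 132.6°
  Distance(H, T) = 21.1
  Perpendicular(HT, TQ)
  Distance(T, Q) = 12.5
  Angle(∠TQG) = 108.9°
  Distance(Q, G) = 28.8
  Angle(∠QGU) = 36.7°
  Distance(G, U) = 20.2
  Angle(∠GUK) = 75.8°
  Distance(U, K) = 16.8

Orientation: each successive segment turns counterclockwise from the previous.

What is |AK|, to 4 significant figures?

9.909

A is at the origin; AE runs at 103.5° with length 23.7, so E = (-5.533, 23.05). ∠AEH = 89.5° gives EH at -166.0° from the x-axis; with |EH| = 12.1, H = (-17.27, 20.12). ∠EHT = 132.6° gives HT at -118.6° from the x-axis; with |HT| = 21.1, T = (-27.37, 1.592). The perpendicularity gives TQ at right angles to HT, so TQ runs at -28.60°; with |TQ| = 12.5, Q = (-16.40, -4.391). ∠TQG = 108.9° gives QG at 42.50° from the x-axis; with |QG| = 28.8, G = (4.835, 15.07). ∠QGU = 36.7° gives GU at -174.2° from the x-axis; with |GU| = 20.2, U = (-15.26, 13.02). ∠GUK = 75.8° gives UK at -70.00° from the x-axis; with |UK| = 16.8, K = (-9.516, -2.762). Then |AK| = |K − A| = 9.909.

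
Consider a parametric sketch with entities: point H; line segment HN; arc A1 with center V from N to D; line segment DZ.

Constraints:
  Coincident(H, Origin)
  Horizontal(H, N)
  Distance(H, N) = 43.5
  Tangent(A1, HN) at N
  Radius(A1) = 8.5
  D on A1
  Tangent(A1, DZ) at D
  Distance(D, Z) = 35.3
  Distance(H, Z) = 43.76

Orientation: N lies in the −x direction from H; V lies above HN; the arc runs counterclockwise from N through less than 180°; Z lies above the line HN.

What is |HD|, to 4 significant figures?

36.04

H is at the origin; HN is horizontal with |HN| = 43.5 and N on the −x side, so N = (-43.50, 0.000). The tangent condition forces VN to be normal to HN, so V = N + (0, 8.5) = (-43.50, 8.500). Since VD ⟂ DZ (tangency), |VZ| = √(8.5² + 35.3²) = 36.31 regardless of where D sits on A1. So Z lies on both circle(H, 43.76) and circle(V, 36.31); the above-HN intersection is Z = (-22.05, 37.80). D is the foot of the tangent from Z: D = (-35.66, 5.224).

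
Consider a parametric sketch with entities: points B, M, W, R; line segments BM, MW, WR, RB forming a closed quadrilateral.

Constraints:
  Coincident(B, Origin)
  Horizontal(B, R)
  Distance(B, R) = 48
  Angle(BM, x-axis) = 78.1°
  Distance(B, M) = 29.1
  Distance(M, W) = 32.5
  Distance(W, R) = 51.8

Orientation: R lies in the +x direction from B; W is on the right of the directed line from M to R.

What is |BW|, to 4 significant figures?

4.515

B is at the origin; B and R share the same y with |BR| = 48.0 and R in +x, so R = (48.0, 0). BM runs at 78.1° with |BM| = 29.1, so M = (6.001, 28.47). W is determined by |MW| = 32.5 and |WR| = 51.8 together: it lies at the intersection of circle(M, 32.5) and circle(R, 51.8). With |MR| = 50.74, the foot of the radical line on MR is 9.339 from M and the perpendicular offset is √(32.5² − 9.339²) = 31.13. Taking the right-of-MR solution: W = (-3.738, -2.532).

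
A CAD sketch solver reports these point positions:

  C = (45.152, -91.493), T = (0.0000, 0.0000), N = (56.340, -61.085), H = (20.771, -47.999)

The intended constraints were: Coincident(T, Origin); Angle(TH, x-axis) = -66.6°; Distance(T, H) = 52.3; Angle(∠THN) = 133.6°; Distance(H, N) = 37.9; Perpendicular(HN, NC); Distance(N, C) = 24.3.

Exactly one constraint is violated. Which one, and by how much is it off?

Distance(N, C) = 24.3 — off by 8.10.

T = (0.00, 0.00) ✓; TH at -66.60° ✓; |TH| = 52.30 ✓; ∠THN = 133.6° ✓; |HN| = 37.90 ✓; ∠(HN, NC) = 90.00° ✓; |NC| = 32.40 ✗.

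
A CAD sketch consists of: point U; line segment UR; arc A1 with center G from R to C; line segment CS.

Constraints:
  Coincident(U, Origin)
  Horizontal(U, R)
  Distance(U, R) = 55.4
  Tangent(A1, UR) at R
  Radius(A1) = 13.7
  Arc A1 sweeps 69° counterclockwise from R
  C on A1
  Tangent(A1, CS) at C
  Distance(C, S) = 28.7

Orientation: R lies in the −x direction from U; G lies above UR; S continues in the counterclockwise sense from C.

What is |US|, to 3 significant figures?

48.1

U is at the origin; UR is horizontal with |UR| = 55.4 and R on the −x side, so R = (-55.4, 0.00). The tangent condition forces GR to be normal to UR, so G = R + (0, 13.7) = (-55.4, 13.7). On A1, R sits at bearing -90° from G; a 69° counterclockwise sweep puts C at bearing -21°, so C = G + 13.7·(cos -21°, sin -21°) = (-42.6, 8.79). The tangent condition forces GC to be normal to CS, so CS runs along (−sin -21°, cos -21°); with |CS| = 28.7, S = (-32.3, 35.6). Then |US| = |S − U| = 48.1.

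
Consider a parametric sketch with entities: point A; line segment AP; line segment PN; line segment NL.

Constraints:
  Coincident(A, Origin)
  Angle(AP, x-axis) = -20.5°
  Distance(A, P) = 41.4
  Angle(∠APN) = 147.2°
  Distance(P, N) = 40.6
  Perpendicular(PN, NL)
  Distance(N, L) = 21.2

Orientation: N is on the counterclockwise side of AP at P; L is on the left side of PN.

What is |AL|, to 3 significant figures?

75.4

A is at the origin; AP runs at -20.5° with length 41.4, so P = 41.4·(cos -20.5°, sin -20.5°) = (38.8, -14.5). ∠APN = 147.2°, so PN runs at -20.5° + (180° − 147.2°) = 12.3° from the x-axis; with |PN| = 40.6, N = P + 40.6·(cos 12.3°, sin 12.3°) = (78.4, -5.85). PN ⟂ NL; with |NL| = 21.2 on the left of PN, L = N + 21.2·(-0.213, 0.977) = (73.9, 14.9). Then |AL| = |L − A| = 75.4.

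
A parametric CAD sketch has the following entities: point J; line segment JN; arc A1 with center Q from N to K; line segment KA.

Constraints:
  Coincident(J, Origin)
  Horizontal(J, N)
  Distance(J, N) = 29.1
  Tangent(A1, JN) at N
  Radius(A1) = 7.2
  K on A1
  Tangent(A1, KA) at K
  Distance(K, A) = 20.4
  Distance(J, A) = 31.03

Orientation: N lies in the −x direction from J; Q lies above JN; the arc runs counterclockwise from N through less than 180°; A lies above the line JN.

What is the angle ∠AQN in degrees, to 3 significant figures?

148°

J is at the origin; J and N share the same y with |JN| = 29.1 and N on the −x side, so N = (-29.1, 0.00). The tangent condition forces QN to be normal to JN, so Q = N + (0, 7.2) = (-29.1, 7.20). Since QK ⟂ KA (tangency), |QA| = √(7.2² + 20.4²) = 21.6 regardless of where K sits on A1. So A lies on both circle(J, 31.03) and circle(Q, 21.6); the above-JN intersection is A = (-17.6, 25.5). K is the foot of the tangent from A: K = (-22.1, 5.63).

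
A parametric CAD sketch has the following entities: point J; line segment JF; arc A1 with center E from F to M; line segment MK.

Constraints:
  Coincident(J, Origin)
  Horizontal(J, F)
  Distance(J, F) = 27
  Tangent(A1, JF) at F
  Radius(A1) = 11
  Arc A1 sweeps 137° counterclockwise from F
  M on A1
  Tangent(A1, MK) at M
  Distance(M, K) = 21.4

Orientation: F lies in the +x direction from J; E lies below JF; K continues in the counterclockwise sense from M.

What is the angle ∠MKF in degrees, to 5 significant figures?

33.383°

On A1, F sits at bearing 90° from E; a 137° counterclockwise sweep puts M at bearing 227°, so M = E + 11.0·(cos 227°, sin 227°) = (19.498, -19.045). Since A1 is tangent to MK there, EM ⟂ MK, so MK runs along (−sin 227°, cos 227°); with |MK| = 21.4, K = (35.149, -33.640). Then cos ∠MKF = KM·KF / (|KM||KF|), giving 33.383°.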